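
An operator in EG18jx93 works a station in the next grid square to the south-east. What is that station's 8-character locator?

Longitude extended square 9; +1 → 10, wraps to 0, carry into subsquare.
Longitude subsquare j = 9; +1 → 10 = k.
Latitude extended square 3; −1 → 2.

EG18kx02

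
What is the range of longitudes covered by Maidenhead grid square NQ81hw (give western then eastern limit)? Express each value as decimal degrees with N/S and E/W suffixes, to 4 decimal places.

Field N=13, Q=16: +13·20° lon, +16·10° lat → SW at lon 80°, lat 70°.
Square 8, 1: +8·2° lon, +1·1° lat → SW at lon 96°, lat 71°.
Subsquare h=7, w=22: +7·0.0833333° lon, +22·0.0416667° lat → SW at lon 96.5833°, lat 71.9167°.
Cell spans 0.0833333° lon × 0.0416667° lat.
west 96.5833° E, east 96.6667° E.

96.5833° E, 96.6667° E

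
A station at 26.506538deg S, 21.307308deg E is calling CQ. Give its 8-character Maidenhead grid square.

KG03pl68

Add 180° to longitude and 90° to latitude: 201.30731, 63.49346.
Field: 201.30731/20 → 10 → K, 63.49346/10 → 6 → G; chars KG.
Square: 1.30731/2 → 0, 3.49346/1 → 3; chars 03.
Subsquare: 1.30731/0.0833333 → 15 → p, 0.49346/0.0416667 → 11 → l; chars pl.
Extended square: 0.05731/0.00833333 → 6, 0.03513/0.00416667 → 8; chars 68.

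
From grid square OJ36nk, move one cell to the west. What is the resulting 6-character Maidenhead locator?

OJ36mk

Longitude subsquare n = 13; −1 → 12 = m.
The latitude characters are unchanged.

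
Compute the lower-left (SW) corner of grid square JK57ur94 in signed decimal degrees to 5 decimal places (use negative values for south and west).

17.72500, 11.74167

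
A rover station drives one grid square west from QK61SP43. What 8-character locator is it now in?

Longitude extended square 4; −1 → 3.
The latitude characters are unchanged.

QK61sp33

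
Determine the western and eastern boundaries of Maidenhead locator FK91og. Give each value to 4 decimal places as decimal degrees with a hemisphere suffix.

60.8333° W, 60.7500° W

Field F=5, K=10: +5·20° lon, +10·10° lat → SW at lon -80°, lat 10°.
Square 9, 1: +9·2° lon, +1·1° lat → SW at lon -62°, lat 11°.
Subsquare o=14, g=6: +14·0.0833333° lon, +6·0.0416667° lat → SW at lon -60.8333°, lat 11.25°.
Cell spans 0.0833333° lon × 0.0416667° lat.
west 60.8333° W, east 60.7500° W.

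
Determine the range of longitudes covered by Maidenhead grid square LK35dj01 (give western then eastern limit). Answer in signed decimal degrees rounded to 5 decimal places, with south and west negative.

46.25000, 46.25833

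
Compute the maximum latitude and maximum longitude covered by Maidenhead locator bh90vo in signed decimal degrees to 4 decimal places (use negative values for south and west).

-19.3750, -140.1667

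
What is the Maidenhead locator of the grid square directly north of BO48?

BO49

Latitude square 8; +1 → 9.
The longitude characters are unchanged.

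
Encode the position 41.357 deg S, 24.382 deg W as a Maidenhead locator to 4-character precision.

HE78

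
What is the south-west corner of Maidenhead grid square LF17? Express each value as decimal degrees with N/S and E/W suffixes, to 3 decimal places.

33.000° S, 42.000° E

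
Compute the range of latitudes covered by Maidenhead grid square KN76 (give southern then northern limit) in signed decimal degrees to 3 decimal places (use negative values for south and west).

Field K=10, N=13: +10·20° lon, +13·10° lat → SW at lon 20°, lat 40°.
Square 7, 6: +7·2° lon, +6·1° lat → SW at lon 34°, lat 46°.
Cell spans 2° lon × 1° lat.
south 46.000, north 47.000.

46.000, 47.000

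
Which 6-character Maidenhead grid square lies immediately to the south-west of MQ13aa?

MQ02xx

Longitude subsquare a = 0; −1 → -1, wraps to 23 = x, carry into square.
Longitude square 1; −1 → 0.
Latitude subsquare a = 0; −1 → -1, wraps to 23 = x, carry into square.
Latitude square 3; −1 → 2.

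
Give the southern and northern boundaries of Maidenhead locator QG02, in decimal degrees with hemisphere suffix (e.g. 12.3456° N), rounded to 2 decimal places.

28.00° S, 27.00° S

Field Q=16, G=6: +16·20° lon, +6·10° lat → SW at lon 140°, lat -30°.
Square 0, 2: +0·2° lon, +2·1° lat → SW at lon 140°, lat -28°.
Cell spans 2° lon × 1° lat.
south 28.00° S, north 27.00° S.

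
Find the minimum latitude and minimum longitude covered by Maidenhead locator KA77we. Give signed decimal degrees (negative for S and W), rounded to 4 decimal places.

-82.8333, 35.8333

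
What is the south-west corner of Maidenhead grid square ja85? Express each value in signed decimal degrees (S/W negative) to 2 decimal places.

-85.00, 16.00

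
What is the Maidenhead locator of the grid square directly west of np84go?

NP84fo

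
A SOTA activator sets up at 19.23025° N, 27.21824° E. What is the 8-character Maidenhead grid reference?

Offset from 180°W / 90°S: lon 207.21824°, lat 109.23025°.
Field: 207.21824/20 → 10 → K, 109.23025/10 → 10 → K; chars KK.
Square: 7.21824/2 → 3, 9.23025/1 → 9; chars 39.
Subsquare: 1.21824/0.0833333 → 14 → o, 0.23025/0.0416667 → 5 → f; chars of.
Extended square: 0.05157/0.00833333 → 6, 0.02192/0.00416667 → 5; chars 65.

KK39of65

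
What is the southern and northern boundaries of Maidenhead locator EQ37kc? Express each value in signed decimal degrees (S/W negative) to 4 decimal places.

Field E=4, Q=16: +4·20° lon, +16·10° lat → SW at lon -100°, lat 70°.
Square 3, 7: +3·2° lon, +7·1° lat → SW at lon -94°, lat 77°.
Subsquare k=10, c=2: +10·0.0833333° lon, +2·0.0416667° lat → SW at lon -93.1667°, lat 77.0833°.
Cell spans 0.0833333° lon × 0.0416667° lat.
south 77.0833, north 77.1250.

77.0833, 77.1250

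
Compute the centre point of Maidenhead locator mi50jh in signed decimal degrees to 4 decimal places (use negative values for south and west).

Field M=12, I=8: +12·20° lon, +8·10° lat → SW at lon 60°, lat -10°.
Square 5, 0: +5·2° lon, +0·1° lat → SW at lon 70°, lat -10°.
Subsquare j=9, h=7: +9·0.0833333° lon, +7·0.0416667° lat → SW at lon 70.75°, lat -9.70833°.
Cell spans 0.0833333° lon × 0.0416667° lat. Centre is SW corner plus half of each.
latitude -9.6875, longitude 70.7917.

-9.6875, 70.7917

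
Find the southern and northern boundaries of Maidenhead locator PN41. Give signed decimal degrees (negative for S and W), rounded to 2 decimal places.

Field P=15, N=13: +15·20° lon, +13·10° lat → SW at lon 120°, lat 40°.
Square 4, 1: +4·2° lon, +1·1° lat → SW at lon 128°, lat 41°.
Cell spans 2° lon × 1° lat.
south 41.00, north 42.00.

41.00, 42.00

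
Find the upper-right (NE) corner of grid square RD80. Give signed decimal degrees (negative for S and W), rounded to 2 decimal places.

Field R=17, D=3: +17·20° lon, +3·10° lat → SW at lon 160°, lat -60°.
Square 8, 0: +8·2° lon, +0·1° lat → SW at lon 176°, lat -60°.
Cell spans 2° lon × 1° lat. NE corner is SW corner plus one full cell.
latitude -59.00, longitude 178.00.

-59.00, 178.00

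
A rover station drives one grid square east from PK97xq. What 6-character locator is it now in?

Longitude subsquare x = 23; +1 → 24, wraps to 0 = a, carry into square.
Longitude square 9; +1 → 10, wraps to 0, carry into field.
Longitude field P = 15; +1 → 16 = Q.
The latitude characters are unchanged.

QK07aq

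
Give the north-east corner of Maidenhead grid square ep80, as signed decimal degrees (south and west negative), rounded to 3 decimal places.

61.000, -82.000

Field E=4, P=15: +4·20° lon, +15·10° lat → SW at lon -100°, lat 60°.
Square 8, 0: +8·2° lon, +0·1° lat → SW at lon -84°, lat 60°.
Cell spans 2° lon × 1° lat. NE corner is SW corner plus one full cell.
latitude 61.000, longitude -82.000.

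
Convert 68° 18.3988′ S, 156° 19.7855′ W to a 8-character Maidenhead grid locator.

BC11uq06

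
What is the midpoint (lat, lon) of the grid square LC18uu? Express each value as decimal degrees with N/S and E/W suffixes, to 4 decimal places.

61.1458° S, 43.7083° E

Field L=11, C=2: +11·20° lon, +2·10° lat → SW at lon 40°, lat -70°.
Square 1, 8: +1·2° lon, +8·1° lat → SW at lon 42°, lat -62°.
Subsquare u=20, u=20: +20·0.0833333° lon, +20·0.0416667° lat → SW at lon 43.6667°, lat -61.1667°.
Cell spans 0.0833333° lon × 0.0416667° lat. Centre is SW corner plus half of each.
latitude 61.1458° S, longitude 43.7083° E.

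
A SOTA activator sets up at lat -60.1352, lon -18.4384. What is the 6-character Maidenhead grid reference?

Add 180° to longitude and 90° to latitude: 161.5616, 29.8648.
Field: lon ⌊161.5616/20⌋ = 8 → I; lat ⌊29.8648/10⌋ = 2 → C.
Square: lon ⌊1.5616/2⌋ = 0; lat ⌊9.8648/1⌋ = 9.
Subsquare: lon ⌊1.5616/0.0833333⌋ = 18 → s; lat ⌊0.8648/0.0416667⌋ = 20 → u.

IC09su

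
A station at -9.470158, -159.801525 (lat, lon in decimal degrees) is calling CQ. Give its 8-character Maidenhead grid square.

BI00cm37

Add 180° to longitude and 90° to latitude: 20.19848, 80.52984.
Field (20°×10°, letters A–R): 20.19848/20 → 1 → B, 80.52984/10 → 8 → I; chars BI.
Square (2°×1°, digits 0–9): 0.19848/2 → 0, 0.52984/1 → 0; chars 00.
Subsquare (5′×2.5′, letters a–x): 0.19848/0.0833333 → 2 → c, 0.52984/0.0416667 → 12 → m; chars cm.
Extended square (30″×15″, digits 0–9): 0.03181/0.00833333 → 3, 0.02984/0.00416667 → 7; chars 37.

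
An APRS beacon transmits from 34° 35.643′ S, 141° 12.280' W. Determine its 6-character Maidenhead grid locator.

BF95jj

Offset from 180°W / 90°S: lon 38.7953°, lat 55.4059°.
Field (20°×10°, letters A–R): lon ⌊38.7953/20⌋ = 1 → B; lat ⌊55.4059/10⌋ = 5 → F.
Square (2°×1°, digits 0–9): lon ⌊18.7953/2⌋ = 9; lat ⌊5.4059/1⌋ = 5.
Subsquare (5′×2.5′, letters a–x): lon ⌊0.7953/0.0833333⌋ = 9 → j; lat ⌊0.4059/0.0416667⌋ = 9 → j.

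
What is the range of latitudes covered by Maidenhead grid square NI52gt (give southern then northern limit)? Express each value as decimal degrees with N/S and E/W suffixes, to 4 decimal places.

7.2083° S, 7.1667° S

Field N=13, I=8: +13·20° lon, +8·10° lat → SW at lon 80°, lat -10°.
Square 5, 2: +5·2° lon, +2·1° lat → SW at lon 90°, lat -8°.
Subsquare g=6, t=19: +6·0.0833333° lon, +19·0.0416667° lat → SW at lon 90.5°, lat -7.20833°.
Cell spans 0.0833333° lon × 0.0416667° lat.
south 7.2083° S, north 7.1667° S.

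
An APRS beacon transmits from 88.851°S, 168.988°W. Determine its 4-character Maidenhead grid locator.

AA51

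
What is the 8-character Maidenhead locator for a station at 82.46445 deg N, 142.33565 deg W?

BR82tl91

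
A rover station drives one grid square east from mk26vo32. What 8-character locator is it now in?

MK26vo42

Longitude extended square 3; +1 → 4.
The latitude characters are unchanged.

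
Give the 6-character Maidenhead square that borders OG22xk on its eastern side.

OG32ak

Longitude subsquare x = 23; +1 → 24, wraps to 0 = a, carry into square.
Longitude square 2; +1 → 3.
The latitude characters are unchanged.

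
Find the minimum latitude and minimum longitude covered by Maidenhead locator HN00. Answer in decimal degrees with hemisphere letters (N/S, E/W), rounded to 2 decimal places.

40.00° N, 40.00° W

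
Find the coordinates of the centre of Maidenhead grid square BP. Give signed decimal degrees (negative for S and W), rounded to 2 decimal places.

65.00, -150.00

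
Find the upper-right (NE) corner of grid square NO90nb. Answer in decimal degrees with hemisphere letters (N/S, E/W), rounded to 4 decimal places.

Field N=13, O=14: +13·20° lon, +14·10° lat → SW at lon 80°, lat 50°.
Square 9, 0: +9·2° lon, +0·1° lat → SW at lon 98°, lat 50°.
Subsquare n=13, b=1: +13·0.0833333° lon, +1·0.0416667° lat → SW at lon 99.0833°, lat 50.0417°.
Cell spans 0.0833333° lon × 0.0416667° lat. NE corner is SW corner plus one full cell.
latitude 50.0833° N, longitude 99.1667° E.

50.0833° N, 99.1667° E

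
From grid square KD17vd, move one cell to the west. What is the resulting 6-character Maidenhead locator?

KD17ud

Longitude subsquare v = 21; −1 → 20 = u.
The latitude characters are unchanged.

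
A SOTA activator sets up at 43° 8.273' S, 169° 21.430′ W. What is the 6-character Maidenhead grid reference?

AE56hu

Shift to the Maidenhead origin (180°W, 90°S): lon 10.6428, lat 46.8621.
Field (20°×10°, letters A–R): lon ⌊10.6428/20⌋ = 0 → A; lat ⌊46.8621/10⌋ = 4 → E.
Square (2°×1°, digits 0–9): lon ⌊10.6428/2⌋ = 5; lat ⌊6.8621/1⌋ = 6.
Subsquare (5′×2.5′, letters a–x): lon ⌊0.6428/0.0833333⌋ = 7 → h; lat ⌊0.8621/0.0416667⌋ = 20 → u.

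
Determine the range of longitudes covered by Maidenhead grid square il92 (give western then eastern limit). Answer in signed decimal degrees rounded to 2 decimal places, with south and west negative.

-2.00, 0.00

Field I=8, L=11: +8·20° lon, +11·10° lat → SW at lon -20°, lat 20°.
Square 9, 2: +9·2° lon, +2·1° lat → SW at lon -2°, lat 22°.
Cell spans 2° lon × 1° lat.
west -2.00, east 0.00.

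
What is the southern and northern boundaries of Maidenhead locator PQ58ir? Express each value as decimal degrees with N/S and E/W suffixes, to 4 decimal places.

Field P=15, Q=16: +15·20° lon, +16·10° lat → SW at lon 120°, lat 70°.
Square 5, 8: +5·2° lon, +8·1° lat → SW at lon 130°, lat 78°.
Subsquare i=8, r=17: +8·0.0833333° lon, +17·0.0416667° lat → SW at lon 130.667°, lat 78.7083°.
Cell spans 0.0833333° lon × 0.0416667° lat.
south 78.7083° N, north 78.7500° N.

78.7083° N, 78.7500° N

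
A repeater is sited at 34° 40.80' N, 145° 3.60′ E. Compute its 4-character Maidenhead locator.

Offset from 180°W / 90°S: lon 325.06°, lat 124.68°.
Field: lon ⌊325.06/20⌋ = 16 → Q; lat ⌊124.68/10⌋ = 12 → M.
Square: lon ⌊5.06/2⌋ = 2; lat ⌊4.68/1⌋ = 4.

QM24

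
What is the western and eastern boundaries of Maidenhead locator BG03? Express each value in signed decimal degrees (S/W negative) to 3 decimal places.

Field B=1, G=6: +1·20° lon, +6·10° lat → SW at lon -160°, lat -30°.
Square 0, 3: +0·2° lon, +3·1° lat → SW at lon -160°, lat -27°.
Cell spans 2° lon × 1° lat.
west -160.000, east -158.000.

-160.000, -158.000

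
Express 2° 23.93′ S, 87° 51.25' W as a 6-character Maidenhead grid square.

EI67bo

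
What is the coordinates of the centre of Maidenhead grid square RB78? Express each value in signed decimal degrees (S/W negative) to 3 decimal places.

-71.500, 175.000

Field R=17, B=1: +17·20° lon, +1·10° lat → SW at lon 160°, lat -80°.
Square 7, 8: +7·2° lon, +8·1° lat → SW at lon 174°, lat -72°.
Cell spans 2° lon × 1° lat. Centre is SW corner plus half of each.
latitude -71.500, longitude 175.000.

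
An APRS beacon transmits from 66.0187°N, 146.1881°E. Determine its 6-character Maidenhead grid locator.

QP36ca

Shift to the Maidenhead origin (180°W, 90°S): lon 326.1881, lat 156.0187.
Field: 326.1881/20 → 16 → Q, 156.0187/10 → 15 → P; chars QP.
Square: 6.1881/2 → 3, 6.0187/1 → 6; chars 36.
Subsquare: 0.1881/0.0833333 → 2 → c, 0.0187/0.0416667 → 0 → a; chars ca.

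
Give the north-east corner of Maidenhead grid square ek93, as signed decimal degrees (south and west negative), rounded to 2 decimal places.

14.00, -80.00

Field E=4, K=10: +4·20° lon, +10·10° lat → SW at lon -100°, lat 10°.
Square 9, 3: +9·2° lon, +3·1° lat → SW at lon -82°, lat 13°.
Cell spans 2° lon × 1° lat. NE corner is SW corner plus one full cell.
latitude 14.00, longitude -80.00.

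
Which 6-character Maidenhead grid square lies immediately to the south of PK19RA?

Latitude subsquare a = 0; −1 → -1, wraps to 23 = x, carry into square.
Latitude square 9; −1 → 8.
The longitude characters are unchanged.

PK18rx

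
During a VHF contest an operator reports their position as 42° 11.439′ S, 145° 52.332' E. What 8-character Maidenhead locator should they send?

QE27wt44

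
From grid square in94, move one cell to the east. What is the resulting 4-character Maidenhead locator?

Longitude square 9; +1 → 10, wraps to 0, carry into field.
Longitude field I = 8; +1 → 9 = J.
The latitude characters are unchanged.

JN04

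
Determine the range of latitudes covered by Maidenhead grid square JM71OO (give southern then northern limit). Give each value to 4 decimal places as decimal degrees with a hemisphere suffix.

Field J=9, M=12: +9·20° lon, +12·10° lat → SW at lon 0°, lat 30°.
Square 7, 1: +7·2° lon, +1·1° lat → SW at lon 14°, lat 31°.
Subsquare o=14, o=14: +14·0.0833333° lon, +14·0.0416667° lat → SW at lon 15.1667°, lat 31.5833°.
Cell spans 0.0833333° lon × 0.0416667° lat.
south 31.5833° N, north 31.6250° N.

31.5833° N, 31.6250° N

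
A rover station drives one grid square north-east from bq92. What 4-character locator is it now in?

Longitude square 9; +1 → 10, wraps to 0, carry into field.
Longitude field B = 1; +1 → 2 = C.
Latitude square 2; +1 → 3.

CQ03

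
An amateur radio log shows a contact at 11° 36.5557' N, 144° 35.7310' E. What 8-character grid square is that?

QK21ho16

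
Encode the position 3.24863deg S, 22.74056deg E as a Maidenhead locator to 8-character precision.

KI16is80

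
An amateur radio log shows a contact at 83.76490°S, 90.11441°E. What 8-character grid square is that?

NA56bf36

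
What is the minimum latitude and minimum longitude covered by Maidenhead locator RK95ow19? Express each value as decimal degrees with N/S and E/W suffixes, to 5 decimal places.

Field R=17, K=10: +17·20° lon, +10·10° lat → SW at lon 160°, lat 10°.
Square 9, 5: +9·2° lon, +5·1° lat → SW at lon 178°, lat 15°.
Subsquare o=14, w=22: +14·0.0833333° lon, +22·0.0416667° lat → SW at lon 179.167°, lat 15.9167°.
Extended square 1, 9: +1·0.00833333° lon, +9·0.00416667° lat → SW at lon 179.175°, lat 15.9542°.
latitude 15.95417° N, longitude 179.17500° E.

15.95417° N, 179.17500° E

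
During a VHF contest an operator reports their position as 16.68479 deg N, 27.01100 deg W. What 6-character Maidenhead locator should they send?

HK66lq

Offset from 180°W / 90°S: lon 152.9890°, lat 106.6848°.
Field: 152.9890/20 → 7 → H, 106.6848/10 → 10 → K; chars HK.
Square: 12.9890/2 → 6, 6.6848/1 → 6; chars 66.
Subsquare: 0.9890/0.0833333 → 11 → l, 0.6848/0.0416667 → 16 → q; chars lq.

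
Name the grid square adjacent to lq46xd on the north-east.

LQ56ae

Longitude subsquare x = 23; +1 → 24, wraps to 0 = a, carry into square.
Longitude square 4; +1 → 5.
Latitude subsquare d = 3; +1 → 4 = e.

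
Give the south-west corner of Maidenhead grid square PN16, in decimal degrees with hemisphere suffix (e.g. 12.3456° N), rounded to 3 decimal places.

Field P=15, N=13: +15·20° lon, +13·10° lat → SW at lon 120°, lat 40°.
Square 1, 6: +1·2° lon, +6·1° lat → SW at lon 122°, lat 46°.
latitude 46.000° N, longitude 122.000° E.

46.000° N, 122.000° E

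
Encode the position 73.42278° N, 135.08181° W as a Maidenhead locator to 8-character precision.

CQ23lk01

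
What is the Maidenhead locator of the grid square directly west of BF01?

Longitude square 0; −1 → -1, wraps to 9, carry into field.
Longitude field B = 1; −1 → 0 = A.
The latitude characters are unchanged.

AF91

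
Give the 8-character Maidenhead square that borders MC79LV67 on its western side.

MC79lv57

Longitude extended square 6; −1 → 5.
The latitude characters are unchanged.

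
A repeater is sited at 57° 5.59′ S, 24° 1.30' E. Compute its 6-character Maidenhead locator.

KD22av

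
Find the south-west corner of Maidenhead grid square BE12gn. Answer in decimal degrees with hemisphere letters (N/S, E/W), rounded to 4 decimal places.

47.4583° S, 157.5000° W

Field B=1, E=4: +1·20° lon, +4·10° lat → SW at lon -160°, lat -50°.
Square 1, 2: +1·2° lon, +2·1° lat → SW at lon -158°, lat -48°.
Subsquare g=6, n=13: +6·0.0833333° lon, +13·0.0416667° lat → SW at lon -157.5°, lat -47.4583°.
latitude 47.4583° S, longitude 157.5000° W.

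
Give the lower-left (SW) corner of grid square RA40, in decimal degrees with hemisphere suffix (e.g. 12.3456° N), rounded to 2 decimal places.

90.00° S, 168.00° E

Field R=17, A=0: +17·20° lon, +0·10° lat → SW at lon 160°, lat -90°.
Square 4, 0: +4·2° lon, +0·1° lat → SW at lon 168°, lat -90°.
latitude 90.00° S, longitude 168.00° E.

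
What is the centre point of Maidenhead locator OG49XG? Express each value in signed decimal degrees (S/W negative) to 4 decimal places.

Field O=14, G=6: +14·20° lon, +6·10° lat → SW at lon 100°, lat -30°.
Square 4, 9: +4·2° lon, +9·1° lat → SW at lon 108°, lat -21°.
Subsquare x=23, g=6: +23·0.0833333° lon, +6·0.0416667° lat → SW at lon 109.917°, lat -20.75°.
Cell spans 0.0833333° lon × 0.0416667° lat. Centre is SW corner plus half of each.
latitude -20.7292, longitude 109.9583.

-20.7292, 109.9583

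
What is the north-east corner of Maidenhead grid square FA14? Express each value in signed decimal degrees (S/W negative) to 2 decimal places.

Field F=5, A=0: +5·20° lon, +0·10° lat → SW at lon -80°, lat -90°.
Square 1, 4: +1·2° lon, +4·1° lat → SW at lon -78°, lat -86°.
Cell spans 2° lon × 1° lat. NE corner is SW corner plus one full cell.
latitude -85.00, longitude -76.00.

-85.00, -76.00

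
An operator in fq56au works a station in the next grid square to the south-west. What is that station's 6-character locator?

FQ46xt

Longitude subsquare a = 0; −1 → -1, wraps to 23 = x, carry into square.
Longitude square 5; −1 → 4.
Latitude subsquare u = 20; −1 → 19 = t.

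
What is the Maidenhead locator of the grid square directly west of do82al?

Longitude subsquare a = 0; −1 → -1, wraps to 23 = x, carry into square.
Longitude square 8; −1 → 7.
The latitude characters are unchanged.

DO72xl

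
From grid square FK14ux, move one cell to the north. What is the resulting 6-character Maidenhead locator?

Latitude subsquare x = 23; +1 → 24, wraps to 0 = a, carry into square.
Latitude square 4; +1 → 5.
The longitude characters are unchanged.

FK15ua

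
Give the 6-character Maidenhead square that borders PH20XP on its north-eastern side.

Longitude subsquare x = 23; +1 → 24, wraps to 0 = a, carry into square.
Longitude square 2; +1 → 3.
Latitude subsquare p = 15; +1 → 16 = q.

PH30aq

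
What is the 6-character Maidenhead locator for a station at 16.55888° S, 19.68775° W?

IH03dk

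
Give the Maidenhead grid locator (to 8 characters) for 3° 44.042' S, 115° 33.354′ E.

OI76sg63

Offset from 180°W / 90°S: lon 295.55590°, lat 86.26597°.
Field: 295.55590/20 → 14 → O, 86.26597/10 → 8 → I; chars OI.
Square: 15.55590/2 → 7, 6.26597/1 → 6; chars 76.
Subsquare: 1.55590/0.0833333 → 18 → s, 0.26597/0.0416667 → 6 → g; chars sg.
Extended square: 0.05590/0.00833333 → 6, 0.01597/0.00416667 → 3; chars 63.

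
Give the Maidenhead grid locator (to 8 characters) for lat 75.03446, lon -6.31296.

IQ65ua28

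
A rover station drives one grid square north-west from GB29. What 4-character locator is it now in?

GC10

Longitude square 2; −1 → 1.
Latitude square 9; +1 → 10, wraps to 0, carry into field.
Latitude field B = 1; +1 → 2 = C.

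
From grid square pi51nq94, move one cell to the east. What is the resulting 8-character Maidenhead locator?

PI51oq04

Longitude extended square 9; +1 → 10, wraps to 0, carry into subsquare.
Longitude subsquare n = 13; +1 → 14 = o.
The latitude characters are unchanged.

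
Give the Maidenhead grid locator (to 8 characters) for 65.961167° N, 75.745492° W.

Shift to the Maidenhead origin (180°W, 90°S): lon 104.25451, lat 155.96117.
Field: 104.25451/20 → 5 → F, 155.96117/10 → 15 → P; chars FP.
Square: 4.25451/2 → 2, 5.96117/1 → 5; chars 25.
Subsquare: 0.25451/0.0833333 → 3 → d, 0.96117/0.0416667 → 23 → x; chars dx.
Extended square: 0.00451/0.00833333 → 0, 0.00283/0.00416667 → 0; chars 00.

FP25dx00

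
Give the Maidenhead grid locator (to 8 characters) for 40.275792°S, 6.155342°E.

JE39br83

Add 180° to longitude and 90° to latitude: 186.15534, 49.72421.
Field: 186.15534/20 → 9 → J, 49.72421/10 → 4 → E; chars JE.
Square: 6.15534/2 → 3, 9.72421/1 → 9; chars 39.
Subsquare: 0.15534/0.0833333 → 1 → b, 0.72421/0.0416667 → 17 → r; chars br.
Extended square: 0.07201/0.00833333 → 8, 0.01587/0.00416667 → 3; chars 83.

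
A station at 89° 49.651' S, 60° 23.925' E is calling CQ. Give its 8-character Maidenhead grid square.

Shift to the Maidenhead origin (180°W, 90°S): lon 240.39875, lat 0.17248.
Field (20°×10°, letters A–R): 240.39875/20 → 12 → M, 0.17248/10 → 0 → A; chars MA.
Square (2°×1°, digits 0–9): 0.39875/2 → 0, 0.17248/1 → 0; chars 00.
Subsquare (5′×2.5′, letters a–x): 0.39875/0.0833333 → 4 → e, 0.17248/0.0416667 → 4 → e; chars ee.
Extended square (30″×15″, digits 0–9): 0.06542/0.00833333 → 7, 0.00582/0.00416667 → 1; chars 71.

MA00ee71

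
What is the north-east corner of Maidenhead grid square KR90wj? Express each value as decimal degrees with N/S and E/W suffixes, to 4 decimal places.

80.4167° N, 39.9167° E

Field K=10, R=17: +10·20° lon, +17·10° lat → SW at lon 20°, lat 80°.
Square 9, 0: +9·2° lon, +0·1° lat → SW at lon 38°, lat 80°.
Subsquare w=22, j=9: +22·0.0833333° lon, +9·0.0416667° lat → SW at lon 39.8333°, lat 80.375°.
Cell spans 0.0833333° lon × 0.0416667° lat. NE corner is SW corner plus one full cell.
latitude 80.4167° N, longitude 39.9167° E.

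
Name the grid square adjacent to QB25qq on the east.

Longitude subsquare q = 16; +1 → 17 = r.
The latitude characters are unchanged.

QB25rq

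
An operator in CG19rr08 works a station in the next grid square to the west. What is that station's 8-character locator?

CG19qr98

Longitude extended square 0; −1 → -1, wraps to 9, carry into subsquare.
Longitude subsquare r = 17; −1 → 16 = q.
The latitude characters are unchanged.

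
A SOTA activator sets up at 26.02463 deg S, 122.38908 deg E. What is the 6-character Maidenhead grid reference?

PG13ex

Add 180° to longitude and 90° to latitude: 302.3891, 63.9754.
Field: lon ⌊302.3891/20⌋ = 15 → P; lat ⌊63.9754/10⌋ = 6 → G.
Square: lon ⌊2.3891/2⌋ = 1; lat ⌊3.9754/1⌋ = 3.
Subsquare: lon ⌊0.3891/0.0833333⌋ = 4 → e; lat ⌊0.9754/0.0416667⌋ = 23 → x.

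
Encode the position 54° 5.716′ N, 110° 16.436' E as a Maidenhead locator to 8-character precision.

Add 180° to longitude and 90° to latitude: 290.27393, 144.09527.
Field: lon ⌊290.27393/20⌋ = 14 → O; lat ⌊144.09527/10⌋ = 14 → O.
Square: lon ⌊10.27393/2⌋ = 5; lat ⌊4.09527/1⌋ = 4.
Subsquare: lon ⌊0.27393/0.0833333⌋ = 3 → d; lat ⌊0.09527/0.0416667⌋ = 2 → c.
Extended square: lon ⌊0.02393/0.00833333⌋ = 2; lat ⌊0.01193/0.00416667⌋ = 2.

OO54dc22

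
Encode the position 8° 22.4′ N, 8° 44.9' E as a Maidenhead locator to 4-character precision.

Shift to the Maidenhead origin (180°W, 90°S): lon 188.75, lat 98.37.
Field: lon ⌊188.75/20⌋ = 9 → J; lat ⌊98.37/10⌋ = 9 → J.
Square: lon ⌊8.75/2⌋ = 4; lat ⌊8.37/1⌋ = 8.

JJ48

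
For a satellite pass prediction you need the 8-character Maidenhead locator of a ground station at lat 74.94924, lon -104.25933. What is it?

Add 180° to longitude and 90° to latitude: 75.74067, 164.94924.
Field: 75.74067/20 → 3 → D, 164.94924/10 → 16 → Q; chars DQ.
Square: 15.74067/2 → 7, 4.94924/1 → 4; chars 74.
Subsquare: 1.74067/0.0833333 → 20 → u, 0.94924/0.0416667 → 22 → w; chars uw.
Extended square: 0.07400/0.00833333 → 8, 0.03257/0.00416667 → 7; chars 87.

DQ74uw87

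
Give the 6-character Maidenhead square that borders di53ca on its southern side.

DI52cx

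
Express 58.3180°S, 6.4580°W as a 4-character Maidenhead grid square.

ID61

Add 180° to longitude and 90° to latitude: 173.54, 31.68.
Field: 173.54/20 → 8 → I, 31.68/10 → 3 → D; chars ID.
Square: 13.54/2 → 6, 1.68/1 → 1; chars 61.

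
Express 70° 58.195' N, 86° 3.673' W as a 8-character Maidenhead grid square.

EQ60xx22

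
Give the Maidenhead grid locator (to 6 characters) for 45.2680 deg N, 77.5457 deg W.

FN15fg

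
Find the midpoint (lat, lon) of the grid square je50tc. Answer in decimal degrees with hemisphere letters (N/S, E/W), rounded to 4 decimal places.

49.8958° S, 11.6250° E

Field J=9, E=4: +9·20° lon, +4·10° lat → SW at lon 0°, lat -50°.
Square 5, 0: +5·2° lon, +0·1° lat → SW at lon 10°, lat -50°.
Subsquare t=19, c=2: +19·0.0833333° lon, +2·0.0416667° lat → SW at lon 11.5833°, lat -49.9167°.
Cell spans 0.0833333° lon × 0.0416667° lat. Centre is SW corner plus half of each.
latitude 49.8958° S, longitude 11.6250° E.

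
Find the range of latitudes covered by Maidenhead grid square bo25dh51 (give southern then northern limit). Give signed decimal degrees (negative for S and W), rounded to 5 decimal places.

55.29583, 55.30000

Field B=1, O=14: +1·20° lon, +14·10° lat → SW at lon -160°, lat 50°.
Square 2, 5: +2·2° lon, +5·1° lat → SW at lon -156°, lat 55°.
Subsquare d=3, h=7: +3·0.0833333° lon, +7·0.0416667° lat → SW at lon -155.75°, lat 55.2917°.
Extended square 5, 1: +5·0.00833333° lon, +1·0.00416667° lat → SW at lon -155.708°, lat 55.2958°.
Cell spans 0.00833333° lon × 0.00416667° lat.
south 55.29583, north 55.30000.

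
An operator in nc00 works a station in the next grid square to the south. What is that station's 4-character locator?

Latitude square 0; −1 → -1, wraps to 9, carry into field.
Latitude field C = 2; −1 → 1 = B.
The longitude characters are unchanged.

NB09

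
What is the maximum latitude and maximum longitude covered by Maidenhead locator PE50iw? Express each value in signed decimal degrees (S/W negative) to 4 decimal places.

-49.0417, 130.7500

Field P=15, E=4: +15·20° lon, +4·10° lat → SW at lon 120°, lat -50°.
Square 5, 0: +5·2° lon, +0·1° lat → SW at lon 130°, lat -50°.
Subsquare i=8, w=22: +8·0.0833333° lon, +22·0.0416667° lat → SW at lon 130.667°, lat -49.0833°.
Cell spans 0.0833333° lon × 0.0416667° lat. NE corner is SW corner plus one full cell.
latitude -49.0417, longitude 130.7500.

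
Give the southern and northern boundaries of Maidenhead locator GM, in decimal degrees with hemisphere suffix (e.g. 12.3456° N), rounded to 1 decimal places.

30.0° N, 40.0° N

Field G=6, M=12: +6·20° lon, +12·10° lat → SW at lon -60°, lat 30°.
Cell spans 20° lon × 10° lat.
south 30.0° N, north 40.0° N.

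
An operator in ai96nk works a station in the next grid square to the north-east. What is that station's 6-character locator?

Longitude subsquare n = 13; +1 → 14 = o.
Latitude subsquare k = 10; +1 → 11 = l.

AI96ol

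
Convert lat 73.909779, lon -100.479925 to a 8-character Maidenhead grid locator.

DQ93sv28

Add 180° to longitude and 90° to latitude: 79.52008, 163.90978.
Field: lon ⌊79.52008/20⌋ = 3 → D; lat ⌊163.90978/10⌋ = 16 → Q.
Square: lon ⌊19.52008/2⌋ = 9; lat ⌊3.90978/1⌋ = 3.
Subsquare: lon ⌊1.52008/0.0833333⌋ = 18 → s; lat ⌊0.90978/0.0416667⌋ = 21 → v.
Extended square: lon ⌊0.02008/0.00833333⌋ = 2; lat ⌊0.03478/0.00416667⌋ = 8.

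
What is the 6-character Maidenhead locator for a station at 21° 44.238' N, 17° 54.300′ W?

Offset from 180°W / 90°S: lon 162.0950°, lat 111.7373°.
Field: lon ⌊162.0950/20⌋ = 8 → I; lat ⌊111.7373/10⌋ = 11 → L.
Square: lon ⌊2.0950/2⌋ = 1; lat ⌊1.7373/1⌋ = 1.
Subsquare: lon ⌊0.0950/0.0833333⌋ = 1 → b; lat ⌊0.7373/0.0416667⌋ = 17 → r.

IL11br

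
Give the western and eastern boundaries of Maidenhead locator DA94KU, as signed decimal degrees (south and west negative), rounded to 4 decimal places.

Field D=3, A=0: +3·20° lon, +0·10° lat → SW at lon -120°, lat -90°.
Square 9, 4: +9·2° lon, +4·1° lat → SW at lon -102°, lat -86°.
Subsquare k=10, u=20: +10·0.0833333° lon, +20·0.0416667° lat → SW at lon -101.167°, lat -85.1667°.
Cell spans 0.0833333° lon × 0.0416667° lat.
west -101.1667, east -101.0833.

-101.1667, -101.0833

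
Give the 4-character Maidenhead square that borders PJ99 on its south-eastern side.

QJ08

Longitude square 9; +1 → 10, wraps to 0, carry into field.
Longitude field P = 15; +1 → 16 = Q.
Latitude square 9; −1 → 8.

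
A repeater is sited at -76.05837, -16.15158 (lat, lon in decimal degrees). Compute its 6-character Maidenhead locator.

IB13ww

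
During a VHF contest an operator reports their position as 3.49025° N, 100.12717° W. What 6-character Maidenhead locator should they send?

DJ93wl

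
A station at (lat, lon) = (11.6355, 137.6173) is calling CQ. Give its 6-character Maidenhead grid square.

Shift to the Maidenhead origin (180°W, 90°S): lon 317.6173, lat 101.6355.
Field: lon ⌊317.6173/20⌋ = 15 → P; lat ⌊101.6355/10⌋ = 10 → K.
Square: lon ⌊17.6173/2⌋ = 8; lat ⌊1.6355/1⌋ = 1.
Subsquare: lon ⌊1.6173/0.0833333⌋ = 19 → t; lat ⌊0.6355/0.0416667⌋ = 15 → p.

PK81tp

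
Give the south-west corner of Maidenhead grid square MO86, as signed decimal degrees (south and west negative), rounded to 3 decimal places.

Field M=12, O=14: +12·20° lon, +14·10° lat → SW at lon 60°, lat 50°.
Square 8, 6: +8·2° lon, +6·1° lat → SW at lon 76°, lat 56°.
latitude 56.000, longitude 76.000.

56.000, 76.000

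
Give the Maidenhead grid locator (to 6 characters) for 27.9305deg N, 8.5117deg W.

Add 180° to longitude and 90° to latitude: 171.4883, 117.9305.
Field: 171.4883/20 → 8 → I, 117.9305/10 → 11 → L; chars IL.
Square: 11.4883/2 → 5, 7.9305/1 → 7; chars 57.
Subsquare: 1.4883/0.0833333 → 17 → r, 0.9305/0.0416667 → 22 → w; chars rw.

IL57rw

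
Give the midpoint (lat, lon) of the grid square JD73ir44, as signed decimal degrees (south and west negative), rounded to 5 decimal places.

Field J=9, D=3: +9·20° lon, +3·10° lat → SW at lon 0°, lat -60°.
Square 7, 3: +7·2° lon, +3·1° lat → SW at lon 14°, lat -57°.
Subsquare i=8, r=17: +8·0.0833333° lon, +17·0.0416667° lat → SW at lon 14.6667°, lat -56.2917°.
Extended square 4, 4: +4·0.00833333° lon, +4·0.00416667° lat → SW at lon 14.7°, lat -56.275°.
Cell spans 0.00833333° lon × 0.00416667° lat. Centre is SW corner plus half of each.
latitude -56.27292, longitude 14.70417.

-56.27292, 14.70417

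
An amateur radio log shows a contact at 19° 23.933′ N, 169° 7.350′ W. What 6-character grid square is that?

Add 180° to longitude and 90° to latitude: 10.8775, 109.3989.
Field: 10.8775/20 → 0 → A, 109.3989/10 → 10 → K; chars AK.
Square: 10.8775/2 → 5, 9.3989/1 → 9; chars 59.
Subsquare: 0.8775/0.0833333 → 10 → k, 0.3989/0.0416667 → 9 → j; chars kj.

AK59kj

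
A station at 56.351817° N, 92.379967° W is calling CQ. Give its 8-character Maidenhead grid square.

EO36ti44

Offset from 180°W / 90°S: lon 87.62003°, lat 146.35182°.
Field: lon ⌊87.62003/20⌋ = 4 → E; lat ⌊146.35182/10⌋ = 14 → O.
Square: lon ⌊7.62003/2⌋ = 3; lat ⌊6.35182/1⌋ = 6.
Subsquare: lon ⌊1.62003/0.0833333⌋ = 19 → t; lat ⌊0.35182/0.0416667⌋ = 8 → i.
Extended square: lon ⌊0.03670/0.00833333⌋ = 4; lat ⌊0.01848/0.00416667⌋ = 4.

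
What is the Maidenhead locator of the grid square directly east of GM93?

HM03

Longitude square 9; +1 → 10, wraps to 0, carry into field.
Longitude field G = 6; +1 → 7 = H.
The latitude characters are unchanged.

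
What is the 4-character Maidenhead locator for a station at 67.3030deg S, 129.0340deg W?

CC52

Offset from 180°W / 90°S: lon 50.97°, lat 22.70°.
Field: lon ⌊50.97/20⌋ = 2 → C; lat ⌊22.70/10⌋ = 2 → C.
Square: lon ⌊10.97/2⌋ = 5; lat ⌊2.70/1⌋ = 2.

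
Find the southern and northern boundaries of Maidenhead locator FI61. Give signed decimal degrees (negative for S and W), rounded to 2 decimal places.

-9.00, -8.00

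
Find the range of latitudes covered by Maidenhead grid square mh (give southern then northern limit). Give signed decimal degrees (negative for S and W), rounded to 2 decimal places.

Field M=12, H=7: +12·20° lon, +7·10° lat → SW at lon 60°, lat -20°.
Cell spans 20° lon × 10° lat.
south -20.00, north -10.00.

-20.00, -10.00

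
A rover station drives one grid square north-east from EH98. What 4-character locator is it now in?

Longitude square 9; +1 → 10, wraps to 0, carry into field.
Longitude field E = 4; +1 → 5 = F.
Latitude square 8; +1 → 9.

FH09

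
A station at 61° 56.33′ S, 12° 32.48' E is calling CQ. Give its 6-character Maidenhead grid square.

JC68gb

Offset from 180°W / 90°S: lon 192.5413°, lat 28.0612°.
Field: lon ⌊192.5413/20⌋ = 9 → J; lat ⌊28.0612/10⌋ = 2 → C.
Square: lon ⌊12.5413/2⌋ = 6; lat ⌊8.0612/1⌋ = 8.
Subsquare: lon ⌊0.5413/0.0833333⌋ = 6 → g; lat ⌊0.0612/0.0416667⌋ = 1 → b.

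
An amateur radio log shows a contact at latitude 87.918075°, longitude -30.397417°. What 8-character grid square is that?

HR47tw20

Offset from 180°W / 90°S: lon 149.60258°, lat 177.91807°.
Field (20°×10°, letters A–R): lon ⌊149.60258/20⌋ = 7 → H; lat ⌊177.91807/10⌋ = 17 → R.
Square (2°×1°, digits 0–9): lon ⌊9.60258/2⌋ = 4; lat ⌊7.91807/1⌋ = 7.
Subsquare (5′×2.5′, letters a–x): lon ⌊1.60258/0.0833333⌋ = 19 → t; lat ⌊0.91807/0.0416667⌋ = 22 → w.
Extended square (30″×15″, digits 0–9): lon ⌊0.01925/0.00833333⌋ = 2; lat ⌊0.00141/0.00416667⌋ = 0.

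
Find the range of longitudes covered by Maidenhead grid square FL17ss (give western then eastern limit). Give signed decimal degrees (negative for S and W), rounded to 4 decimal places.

Field F=5, L=11: +5·20° lon, +11·10° lat → SW at lon -80°, lat 20°.
Square 1, 7: +1·2° lon, +7·1° lat → SW at lon -78°, lat 27°.
Subsquare s=18, s=18: +18·0.0833333° lon, +18·0.0416667° lat → SW at lon -76.5°, lat 27.75°.
Cell spans 0.0833333° lon × 0.0416667° lat.
west -76.5000, east -76.4167.

-76.5000, -76.4167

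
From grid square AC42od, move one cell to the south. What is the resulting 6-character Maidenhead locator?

AC42oc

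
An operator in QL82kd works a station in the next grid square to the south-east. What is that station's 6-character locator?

QL82lc

Longitude subsquare k = 10; +1 → 11 = l.
Latitude subsquare d = 3; −1 → 2 = c.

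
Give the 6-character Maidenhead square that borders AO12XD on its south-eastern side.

AO22ac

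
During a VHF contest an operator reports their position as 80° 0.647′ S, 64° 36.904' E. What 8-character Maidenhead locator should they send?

MA29hx37

Shift to the Maidenhead origin (180°W, 90°S): lon 244.61507, lat 9.98922.
Field: lon ⌊244.61507/20⌋ = 12 → M; lat ⌊9.98922/10⌋ = 0 → A.
Square: lon ⌊4.61507/2⌋ = 2; lat ⌊9.98922/1⌋ = 9.
Subsquare: lon ⌊0.61507/0.0833333⌋ = 7 → h; lat ⌊0.98922/0.0416667⌋ = 23 → x.
Extended square: lon ⌊0.03173/0.00833333⌋ = 3; lat ⌊0.03088/0.00416667⌋ = 7.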